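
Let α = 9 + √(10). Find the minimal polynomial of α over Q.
m_α(x) = x^2 - 18x + 71

From α - 9 = √(10), squaring gives (α - 9)^2 = 10, i.e. α^2 - 18α + 81 = 10, so α^2 - 18α + 71 = 0. The discriminant of x^2 - 18x + 71 is (-18)^2 - 4·(71) = 324 - 284 = 40, and 4·(10) is not a perfect square in Q since 10 is squarefree and ≠ 1. Hence x^2 - 18x + 71 is irreducible over Q and is the minimal polynomial of α.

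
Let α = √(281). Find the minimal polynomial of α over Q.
m_α(x) = x^2 - 281

α satisfies α^2 - 281 = 0, so x^2 - 281 annihilates α. Since d = 281 is squarefree and ≠ 1, it is not a perfect square in Q, so x^2 - 281 has no rational root and is therefore irreducible over Q (a degree-2 polynomial over a field is irreducible iff it has no root). Hence m_α(x) = x^2 - 281.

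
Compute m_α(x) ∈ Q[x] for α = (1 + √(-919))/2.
m_α(x) = x^2 - x + 230

From 2α - 1 = √(-919), squaring gives (2α - 1)^2 = -919, i.e. 4α^2 - 4α + 1 = -919, so α^2 - α + (1 + 919)/4 = 0. Since -919 ≡ 1 (mod 4), (1 + 919)/4 = 230 ∈ Z. The polynomial x^2 - x + 230 has discriminant 1 - 4·(230) = -919, which is not a perfect square in Q (d = -919 is squarefree and ≠ 1), so x^2 - x + 230 is irreducible over Q. It is the minimal polynomial of α.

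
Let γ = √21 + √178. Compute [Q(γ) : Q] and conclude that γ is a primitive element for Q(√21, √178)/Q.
[Q(γ) : Q] = 4 (equivalently, Q(γ) = Q(√21, √178))

Obviously Q(γ) ⊆ Q(√21, √178), and [Q(√21, √178):Q] = 4 (since 21, 178 are distinct squarefree integers > 1 with 3738 not a perfect square). To show equality we compute the minimal polynomial of γ. From γ = √21 + √178: γ^2 = 21 + 2√(3738) + 178 = 199 + 2√(3738), so γ^2 - 199 = 2√(3738); squaring, (γ^2 - 199)^2 = 4·3738, i.e. γ^4 - 398γ^2 + 39601 - 14952 = 0, i.e. γ^4 - 398γ^2 + 24649 = 0. So γ is a root of x^4 - 398x^2 + 24649. This polynomial is irreducible over Q: it has no rational root (each ±√21 ± √178 is irrational), and any factorization into two quadratics over Q would force √(3738) ∈ Q (pairing opposite roots) or √21, √178 ∈ Q (other pairings), all impossible. Hence [Q(γ):Q] = 4 = [Q(√21, √178):Q], so Q(γ) = Q(√21, √178).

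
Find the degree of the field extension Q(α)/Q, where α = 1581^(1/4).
[Q(α):Q] = 4

α is a root of x^4 - 1581. By Eisenstein's criterion at the prime p = 3 (which divides the constant term 1581 but p^2 = 9 does not, since 1581 is squarefree), x^4 - 1581 is irreducible over Q. Hence [Q(α):Q] = 4.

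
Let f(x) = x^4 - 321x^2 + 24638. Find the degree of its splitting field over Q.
[K : Q] = 4

Solving the quadratic in x^2: x^2 = (321 ± √(321^2 - 4·24638))/2 = (321 ± √4489)/2 = (321 ± 67)/2, giving x^2 = 194 or x^2 = 127. So f(x) = (x^2 - 194)(x^2 - 127) and the roots of f are ±√194, ±√127. Hence the splitting field is K = Q(√194, √127). Since 194 and 127 are distinct squarefree integers > 1, their product 24638 is not a perfect square, so √127 ∉ Q(√194). By the tower law [K:Q] = [Q(√194,√127):Q(√194)] · [Q(√194):Q] = 2 · 2 = 4.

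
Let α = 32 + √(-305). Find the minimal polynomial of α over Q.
m_α(x) = x^2 - 64x + 1329

From α - 32 = √(-305), squaring gives (α - 32)^2 = -305, i.e. α^2 - 64α + 1024 = -305, so α^2 - 64α + 1329 = 0. The discriminant of x^2 - 64x + 1329 is (-64)^2 - 4·(1329) = 4096 - 5316 = -1220, and 4·(-305) is not a perfect square in Q since -305 is squarefree and ≠ 1. Hence x^2 - 64x + 1329 is irreducible over Q and is the minimal polynomial of α.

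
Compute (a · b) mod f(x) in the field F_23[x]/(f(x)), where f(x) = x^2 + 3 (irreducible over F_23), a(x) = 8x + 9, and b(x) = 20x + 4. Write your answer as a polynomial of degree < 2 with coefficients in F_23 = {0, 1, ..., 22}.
a · b ≡ 5x + 16 (mod f(x))

Multiply in F_23[x]: a(x)·b(x) = (8x + 9)·(20x + 4) = 22x^2 + 5x + 13. This has degree ≥ 2, so divide by f(x) over F_23: 22x^2 + 5x + 13 = (22)·(x^2 + 3) + (5x + 16). Hence a·b ≡ 5x + 16 (mod f). (F_23[x]/(f) is a field with 23^2 = 529 elements since f is irreducible of degree 2.)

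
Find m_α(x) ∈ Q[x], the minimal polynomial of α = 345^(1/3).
m_α(x) = x^3 - 345

α satisfies α^3 = 345, so x^3 - 345 annihilates α. By the rational root test, a rational root p/q (in lowest terms) of x^3 - 345 would satisfy p^3 = 345 q^3, forcing q = 1 and p^3 = 345; but 345 is not a perfect cube, contradiction. A monic cubic over Q with no rational root is irreducible (any nontrivial factorization would include a linear factor). Hence x^3 - 345 is the minimal polynomial of α, and in particular [Q(α):Q] = 3.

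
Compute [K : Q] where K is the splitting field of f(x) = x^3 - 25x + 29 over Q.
[K : Q] = 6

By the rational root test, any rational root of the monic integer polynomial f(x) = x^3 - 25x + 29 must be an integer dividing the constant term 29, i.e. one of ±{1, 29}. Evaluating: f(1) = 5, f(-1) = 53, f(29) = 23693, f(-29) = -23635; none is 0, so f has no rational root and is therefore irreducible over Q (a cubic with no linear factor over a field is irreducible). For an irreducible cubic, the Galois group is A_3 or S_3 according as the discriminant disc(f) = -4a^3 - 27b^2 = -4·(-25)^3 - 27·(29)^2 = 39793 is or is not a square in Q. Here disc(f) = 39793 is not a perfect square in Q, so the Galois group of f over Q is not contained in A_3 and must be all of S_3. The splitting field has degree |S_3| = 6 over Q, so [K : Q] = 6.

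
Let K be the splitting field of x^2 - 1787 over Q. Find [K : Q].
[K : Q] = 2

f(x) = x^2 - 1787 factors as (x - √1787)(x + √1787). The splitting field is K = Q(√1787). Since 1787 is squarefree and > 1, it is not a perfect square, so x^2 - 1787 is irreducible over Q and [Q(√1787) : Q] = 2. Hence [K : Q] = 2.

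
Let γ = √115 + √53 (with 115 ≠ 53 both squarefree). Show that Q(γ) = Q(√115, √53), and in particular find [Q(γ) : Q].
[Q(γ) : Q] = 4 (equivalently, Q(γ) = Q(√115, √53))

Obviously Q(γ) ⊆ Q(√115, √53), and [Q(√115, √53):Q] = 4 (since 115, 53 are distinct squarefree integers > 1 with 6095 not a perfect square). To show equality we compute the minimal polynomial of γ. From γ = √115 + √53: γ^2 = 115 + 2√(6095) + 53 = 168 + 2√(6095), so γ^2 - 168 = 2√(6095); squaring, (γ^2 - 168)^2 = 4·6095, i.e. γ^4 - 336γ^2 + 28224 - 24380 = 0, i.e. γ^4 - 336γ^2 + 3844 = 0. So γ is a root of x^4 - 336x^2 + 3844. This polynomial is irreducible over Q: it has no rational root (each ±√115 ± √53 is irrational), and any factorization into two quadratics over Q would force √(6095) ∈ Q (pairing opposite roots) or √115, √53 ∈ Q (other pairings), all impossible. Hence [Q(γ):Q] = 4 = [Q(√115, √53):Q], so Q(γ) = Q(√115, √53).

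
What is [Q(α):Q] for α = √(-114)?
[Q(α):Q] = 2

[Q(α):Q] equals the degree of the minimal polynomial of α. Here α^2 = -114 and x^2 + 114 is irreducible (d = -114 is squarefree, ≠ 1, hence not a square), so deg(m_α) = 2. Thus [Q(α):Q] = 2.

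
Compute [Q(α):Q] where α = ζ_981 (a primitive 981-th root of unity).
[Q(α):Q] = 648

The minimal polynomial of ζ_981 over Q is the 981-th cyclotomic polynomial Φ_981(x), which is irreducible over Q and has degree φ(981) = 648. Hence [Q(α):Q] = φ(981) = 648.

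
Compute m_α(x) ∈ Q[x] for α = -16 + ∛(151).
m_α(x) = x^3 + 48x^2 + 768x + 3945

Set β = α + 16 = ∛(151), so β^3 = 151. Then (α + 16)^3 - 151 = 0, i.e. α is a root of g(x) = (x + 16)^3 - 151 = x^3 + 48x^2 + 768x + 3945. Since g(x) = h(x + 16) where h(x) = x^3 - 151, and h is irreducible over Q (because 151 is not a perfect cube, so h has no rational root, and a monic cubic with no rational root is irreducible), g is also irreducible (irreducibility is preserved under the substitution x → x + 16). Hence m_α(x) = x^3 + 48x^2 + 768x + 3945.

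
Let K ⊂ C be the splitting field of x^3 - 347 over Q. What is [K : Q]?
[K : Q] = 6

The roots of x^3 - 347 are ∛347, ω∛347, ω^2∛347 where ω = e^(2πi/3) is a primitive cube root of unity, so K = Q(∛347, ω). Now [Q(∛347):Q] = 3 (since 347 is not a perfect cube, x^3 - 347 is irreducible) and [Q(ω):Q] = 2. Both 2 and 3 divide [K:Q], and [K:Q] ≤ 3·2 = 6, so [K:Q] = 6. (Equivalently: Q(∛347) ⊂ R but ω ∉ R, so [K : Q(∛347)] = 2.)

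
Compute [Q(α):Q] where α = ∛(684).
[Q(α):Q] = 3

The minimal polynomial of α is x^3 - 684, irreducible over Q since 684 is not a perfect cube (so x^3 - 684 has no rational root). Hence [Q(α):Q] = deg(m_α) = 3.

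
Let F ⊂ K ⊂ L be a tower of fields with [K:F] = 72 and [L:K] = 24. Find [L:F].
[L:F] = 1728

The tower law says that for any tower of field extensions F ⊂ K ⊂ L with finite degrees, [L:F] = [L:K] · [K:F]. Here this gives [L:F] = 24 · 72 = 1728.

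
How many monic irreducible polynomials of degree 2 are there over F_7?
There are 21 monic irreducible polynomials of degree 2 over F_7

Each element of F_{7^2} that lies in no proper subfield is a root of exactly one monic irreducible of degree 2 over F_7, and each such polynomial has 2 distinct roots in F_{7^2}. By Möbius inversion the count is N_7(2) = (1/2) Σ_{d|2} μ(2/d) · 7^d = (1/2)(μ(2)·7^1 + μ(1)·7^2) = 42/2 = 21.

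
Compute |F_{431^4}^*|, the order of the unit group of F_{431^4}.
|F_{431^4}^*| = 34507149120

F_{431^4} has 431^4 = 34507149121 elements; its multiplicative group consists of all nonzero elements, so |F_{431^4}^*| = 34507149121 - 1 = 34507149120. (It is cyclic since any finite subgroup of the multiplicative group of a field is cyclic.)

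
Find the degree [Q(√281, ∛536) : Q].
[Q(√281, ∛536) : Q] = 6

Let L = Q(√281, ∛536). Since Q(√281) ⊂ L and [Q(√281):Q] = 2, the tower law gives 2 | [L:Q]. Likewise Q(∛536) ⊂ L with [Q(∛536):Q] = 3 (because 536 is not a perfect cube), so 3 | [L:Q]. As gcd(2,3) = 1, [L:Q] is divisible by 6. Conversely L is generated over Q by √281 and ∛536, so [L:Q] ≤ 2·3 = 6. Therefore [Q(√281, ∛536) : Q] = 6.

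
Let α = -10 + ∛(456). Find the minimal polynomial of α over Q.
m_α(x) = x^3 + 30x^2 + 300x + 544

Set β = α + 10 = ∛(456), so β^3 = 456. Then (α + 10)^3 - 456 = 0, i.e. α is a root of g(x) = (x + 10)^3 - 456 = x^3 + 30x^2 + 300x + 544. Since g(x) = h(x + 10) where h(x) = x^3 - 456, and h is irreducible over Q (because 456 is not a perfect cube, so h has no rational root, and a monic cubic with no rational root is irreducible), g is also irreducible (irreducibility is preserved under the substitution x → x + 10). Hence m_α(x) = x^3 + 30x^2 + 300x + 544.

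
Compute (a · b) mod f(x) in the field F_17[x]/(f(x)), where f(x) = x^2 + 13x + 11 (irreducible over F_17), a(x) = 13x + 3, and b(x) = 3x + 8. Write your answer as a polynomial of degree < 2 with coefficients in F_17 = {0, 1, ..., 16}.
a · b ≡ 14x + 3 (mod f(x))

Multiply in F_17[x]: a(x)·b(x) = (13x + 3)·(3x + 8) = 5x^2 + 11x + 7. This has degree ≥ 2, so divide by f(x) over F_17: 5x^2 + 11x + 7 = (5)·(x^2 + 13x + 11) + (14x + 3). Hence a·b ≡ 14x + 3 (mod f). (F_17[x]/(f) is a field with 17^2 = 289 elements since f is irreducible of degree 2.)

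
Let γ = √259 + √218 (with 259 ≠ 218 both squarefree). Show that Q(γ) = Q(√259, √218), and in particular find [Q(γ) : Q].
[Q(γ) : Q] = 4 (equivalently, Q(γ) = Q(√259, √218))

Obviously Q(γ) ⊆ Q(√259, √218), and [Q(√259, √218):Q] = 4 (since 259, 218 are distinct squarefree integers > 1 with 56462 not a perfect square). To show equality we compute the minimal polynomial of γ. From γ = √259 + √218: γ^2 = 259 + 2√(56462) + 218 = 477 + 2√(56462), so γ^2 - 477 = 2√(56462); squaring, (γ^2 - 477)^2 = 4·56462, i.e. γ^4 - 954γ^2 + 227529 - 225848 = 0, i.e. γ^4 - 954γ^2 + 1681 = 0. So γ is a root of x^4 - 954x^2 + 1681. This polynomial is irreducible over Q: it has no rational root (each ±√259 ± √218 is irrational), and any factorization into two quadratics over Q would force √(56462) ∈ Q (pairing opposite roots) or √259, √218 ∈ Q (other pairings), all impossible. Hence [Q(γ):Q] = 4 = [Q(√259, √218):Q], so Q(γ) = Q(√259, √218).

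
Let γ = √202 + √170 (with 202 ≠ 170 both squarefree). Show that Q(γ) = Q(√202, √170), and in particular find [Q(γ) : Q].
[Q(γ) : Q] = 4 (equivalently, Q(γ) = Q(√202, √170))

Obviously Q(γ) ⊆ Q(√202, √170), and [Q(√202, √170):Q] = 4 (since 202, 170 are distinct squarefree integers > 1 with 34340 not a perfect square). To show equality we compute the minimal polynomial of γ. From γ = √202 + √170: γ^2 = 202 + 2√(34340) + 170 = 372 + 2√(34340), so γ^2 - 372 = 2√(34340); squaring, (γ^2 - 372)^2 = 4·34340, i.e. γ^4 - 744γ^2 + 138384 - 137360 = 0, i.e. γ^4 - 744γ^2 + 1024 = 0. So γ is a root of x^4 - 744x^2 + 1024. This polynomial is irreducible over Q: it has no rational root (each ±√202 ± √170 is irrational), and any factorization into two quadratics over Q would force √(34340) ∈ Q (pairing opposite roots) or √202, √170 ∈ Q (other pairings), all impossible. Hence [Q(γ):Q] = 4 = [Q(√202, √170):Q], so Q(γ) = Q(√202, √170).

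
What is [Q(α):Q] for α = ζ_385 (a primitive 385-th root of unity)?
[Q(α):Q] = 240

The minimal polynomial of ζ_385 over Q is the 385-th cyclotomic polynomial Φ_385(x), which is irreducible over Q and has degree φ(385) = 240. Hence [Q(α):Q] = φ(385) = 240.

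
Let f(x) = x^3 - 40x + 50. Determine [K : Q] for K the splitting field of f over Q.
[K : Q] = 6

By the rational root test, any rational root of the monic integer polynomial f(x) = x^3 - 40x + 50 must be an integer dividing the constant term 50, i.e. one of ±{1, 2, 5, 10, 25, 50}. Evaluating: f(1) = 11, f(-1) = 89, f(2) = -22, f(-2) = 122, f(5) = -25, f(-5) = 125, f(10) = 650, f(-10) = -550, f(25) = 14675, f(-25) = -14575, f(50) = 123050, f(-50) = -122950; none is 0, so f has no rational root and is therefore irreducible over Q (a cubic with no linear factor over a field is irreducible). For an irreducible cubic, the Galois group is A_3 or S_3 according as the discriminant disc(f) = -4a^3 - 27b^2 = -4·(-40)^3 - 27·(50)^2 = 188500 is or is not a square in Q. Here disc(f) = 188500 is not a perfect square in Q, so the Galois group of f over Q is not contained in A_3 and must be all of S_3. The splitting field has degree |S_3| = 6 over Q, so [K : Q] = 6.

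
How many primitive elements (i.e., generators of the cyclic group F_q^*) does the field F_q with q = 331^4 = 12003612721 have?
There are φ(12003612720) = 2774302720 primitive elements

F_q^* is cyclic of order q - 1 = 12003612720. A cyclic group of order m has exactly φ(m) generators. Here m = 12003612720 = 2^4 · 3 · 5 · 11 · 29 · 83 · 1889, so the number of primitive elements is φ(12003612720) = 2774302720.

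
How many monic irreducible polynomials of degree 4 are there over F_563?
There are 25117257498 monic irreducible polynomials of degree 4 over F_563

Each element of F_{563^4} that lies in no proper subfield is a root of exactly one monic irreducible of degree 4 over F_563, and each such polynomial has 4 distinct roots in F_{563^4}. By Möbius inversion the count is N_563(4) = (1/4) Σ_{d|4} μ(4/d) · 563^d = (1/4)(μ(4)·563^1 + μ(2)·563^2 + μ(1)·563^4) = 100469029992/4 = 25117257498.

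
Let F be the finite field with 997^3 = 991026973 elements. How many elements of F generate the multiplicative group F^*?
There are φ(991026972) = 291185280 primitive elements

F_q^* is cyclic of order q - 1 = 991026972. A cyclic group of order m has exactly φ(m) generators. Here m = 991026972 = 2^2 · 3^2 · 13 · 31 · 83 · 823, so the number of primitive elements is φ(991026972) = 291185280.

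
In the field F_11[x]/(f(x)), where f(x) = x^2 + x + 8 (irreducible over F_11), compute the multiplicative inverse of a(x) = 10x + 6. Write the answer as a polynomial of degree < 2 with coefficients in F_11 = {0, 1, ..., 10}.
a(x)^(-1) ≡ 2x + 3 (mod f(x))

Since f is irreducible over F_11, F_11[x]/(f) is a field and a(x) ≠ 0 has an inverse. Apply the extended Euclidean algorithm to f(x) and a(x) in F_11[x]: f(x) = (10x + 4)·a(x) + (6). The last nonzero remainder is the constant 6 = gcd(f, a) in F_11. Back-substituting through the division chain expresses 6 = s(x)·a(x) + t(x)·f(x) with s(x) ≡ x + 7 (mod f), so (x + 7)·a(x) ≡ 6 (mod f). Multiplying by 6^(-1) ≡ 2 in F_11 gives a(x)^(-1) ≡ 2·(x + 7) ≡ 2x + 3 (mod f). Check: (10x + 6)·(2x + 3) = 9x^2 + 9x + 7 ≡ 1 (mod x^2 + x + 8).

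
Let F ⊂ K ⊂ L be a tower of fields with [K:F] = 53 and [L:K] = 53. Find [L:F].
[L:F] = 2809

The tower law says that for any tower of field extensions F ⊂ K ⊂ L with finite degrees, [L:F] = [L:K] · [K:F]. Here this gives [L:F] = 53 · 53 = 2809.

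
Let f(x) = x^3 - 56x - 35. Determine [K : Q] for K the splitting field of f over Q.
[K : Q] = 6

By the rational root test, any rational root of the monic integer polynomial f(x) = x^3 - 56x - 35 must be an integer dividing the constant term -35, i.e. one of ±{1, 5, 7, 35}. Evaluating: f(1) = -90, f(-1) = 20, f(5) = -190, f(-5) = 120, f(7) = -84, f(-7) = 14, f(35) = 40880, f(-35) = -40950; none is 0, so f has no rational root and is therefore irreducible over Q (a cubic with no linear factor over a field is irreducible). For an irreducible cubic, the Galois group is A_3 or S_3 according as the discriminant disc(f) = -4a^3 - 27b^2 = -4·(-56)^3 - 27·(-35)^2 = 669389 is or is not a square in Q. Here disc(f) = 669389 is not a perfect square in Q, so the Galois group of f over Q is not contained in A_3 and must be all of S_3. The splitting field has degree |S_3| = 6 over Q, so [K : Q] = 6.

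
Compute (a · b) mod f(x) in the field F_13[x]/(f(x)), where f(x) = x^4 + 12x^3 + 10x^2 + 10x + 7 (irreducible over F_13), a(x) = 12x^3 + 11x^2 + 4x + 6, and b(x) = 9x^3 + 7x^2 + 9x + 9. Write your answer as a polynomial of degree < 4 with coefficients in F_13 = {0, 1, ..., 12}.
a · b ≡ 8x^3 + 7x^2 + 2x (mod f(x))

Multiply in F_13[x]: a(x)·b(x) = (12x^3 + 11x^2 + 4x + 6)·(9x^3 + 7x^2 + 9x + 9) = 4x^6 + x^5 + 3x^3 + 8x^2 + 12x + 2. This has degree ≥ 4, so divide by f(x) over F_13: 4x^6 + x^5 + 3x^3 + 8x^2 + 12x + 2 = (4x^2 + 5x + 4)·(x^4 + 12x^3 + 10x^2 + 10x + 7) + (8x^3 + 7x^2 + 2x). Hence a·b ≡ 8x^3 + 7x^2 + 2x (mod f). (F_13[x]/(f) is a field with 13^4 = 28561 elements since f is irreducible of degree 4.)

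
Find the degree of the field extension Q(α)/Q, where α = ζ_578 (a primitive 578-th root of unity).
[Q(α):Q] = 272

The minimal polynomial of ζ_578 over Q is the 578-th cyclotomic polynomial Φ_578(x), which is irreducible over Q and has degree φ(578) = 272. Hence [Q(α):Q] = φ(578) = 272.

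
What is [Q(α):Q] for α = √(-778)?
[Q(α):Q] = 2

[Q(α):Q] equals the degree of the minimal polynomial of α. Here α^2 = -778 and x^2 + 778 is irreducible (d = -778 is squarefree, ≠ 1, hence not a square), so deg(m_α) = 2. Thus [Q(α):Q] = 2.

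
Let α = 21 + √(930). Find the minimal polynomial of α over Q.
m_α(x) = x^2 - 42x - 489

From α - 21 = √(930), squaring gives (α - 21)^2 = 930, i.e. α^2 - 42α + 441 = 930, so α^2 - 42α - 489 = 0. The discriminant of x^2 - 42x - 489 is (-42)^2 - 4·(-489) = 1764 + 1956 = 3720, and 4·(930) is not a perfect square in Q since 930 is squarefree and ≠ 1. Hence x^2 - 42x - 489 is irreducible over Q and is the minimal polynomial of α.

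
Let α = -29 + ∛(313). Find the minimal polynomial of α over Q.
m_α(x) = x^3 + 87x^2 + 2523x + 24076

Set β = α + 29 = ∛(313), so β^3 = 313. Then (α + 29)^3 - 313 = 0, i.e. α is a root of g(x) = (x + 29)^3 - 313 = x^3 + 87x^2 + 2523x + 24076. Since g(x) = h(x + 29) where h(x) = x^3 - 313, and h is irreducible over Q (because 313 is not a perfect cube, so h has no rational root, and a monic cubic with no rational root is irreducible), g is also irreducible (irreducibility is preserved under the substitution x → x + 29). Hence m_α(x) = x^3 + 87x^2 + 2523x + 24076.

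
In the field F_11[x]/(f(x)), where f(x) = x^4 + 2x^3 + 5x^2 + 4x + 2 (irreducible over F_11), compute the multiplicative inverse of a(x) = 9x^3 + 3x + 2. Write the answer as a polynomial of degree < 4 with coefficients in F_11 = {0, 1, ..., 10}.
a(x)^(-1) ≡ x^3 + x^2 + 7x + 1 (mod f(x))

Since f is irreducible over F_11, F_11[x]/(f) is a field and a(x) ≠ 0 has an inverse. Apply the extended Euclidean algorithm to f(x) and a(x) in F_11[x]: f(x) = (5x + 10)·a(x) + (x^2 + 8x + 4);  a(x) = (9x + 5)·(x^2 + 8x + 4) + (4x + 4);  (x^2 + 8x + 4) = (3x + 10)·(4x + 4) + (8). The last nonzero remainder is the constant 8 = gcd(f, a) in F_11. Back-substituting through the division chain expresses 8 = s(x)·a(x) + t(x)·f(x) with s(x) ≡ 8x^3 + 8x^2 + x + 8 (mod f), so (8x^3 + 8x^2 + x + 8)·a(x) ≡ 8 (mod f). Multiplying by 8^(-1) ≡ 7 in F_11 gives a(x)^(-1) ≡ 7·(8x^3 + 8x^2 + x + 8) ≡ x^3 + x^2 + 7x + 1 (mod f). Check: (9x^3 + 3x + 2)·(x^3 + x^2 + 7x + 1) = 9x^6 + 9x^5 + 3x^3 + x^2 + 6x + 2 ≡ 1 (mod x^4 + 2x^3 + 5x^2 + 4x + 2).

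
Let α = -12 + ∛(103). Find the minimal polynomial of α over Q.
m_α(x) = x^3 + 36x^2 + 432x + 1625

Set β = α + 12 = ∛(103), so β^3 = 103. Then (α + 12)^3 - 103 = 0, i.e. α is a root of g(x) = (x + 12)^3 - 103 = x^3 + 36x^2 + 432x + 1625. Since g(x) = h(x + 12) where h(x) = x^3 - 103, and h is irreducible over Q (because 103 is not a perfect cube, so h has no rational root, and a monic cubic with no rational root is irreducible), g is also irreducible (irreducibility is preserved under the substitution x → x + 12). Hence m_α(x) = x^3 + 36x^2 + 432x + 1625.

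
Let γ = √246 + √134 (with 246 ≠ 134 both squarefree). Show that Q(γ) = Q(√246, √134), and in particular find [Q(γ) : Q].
[Q(γ) : Q] = 4 (equivalently, Q(γ) = Q(√246, √134))

Obviously Q(γ) ⊆ Q(√246, √134), and [Q(√246, √134):Q] = 4 (since 246, 134 are distinct squarefree integers > 1 with 32964 not a perfect square). To show equality we compute the minimal polynomial of γ. From γ = √246 + √134: γ^2 = 246 + 2√(32964) + 134 = 380 + 2√(32964), so γ^2 - 380 = 2√(32964); squaring, (γ^2 - 380)^2 = 4·32964, i.e. γ^4 - 760γ^2 + 144400 - 131856 = 0, i.e. γ^4 - 760γ^2 + 12544 = 0. So γ is a root of x^4 - 760x^2 + 12544. This polynomial is irreducible over Q: it has no rational root (each ±√246 ± √134 is irrational), and any factorization into two quadratics over Q would force √(32964) ∈ Q (pairing opposite roots) or √246, √134 ∈ Q (other pairings), all impossible. Hence [Q(γ):Q] = 4 = [Q(√246, √134):Q], so Q(γ) = Q(√246, √134).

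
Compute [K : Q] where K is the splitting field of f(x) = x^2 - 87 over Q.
[K : Q] = 2

f(x) = x^2 - 87 factors as (x - √87)(x + √87). The splitting field is K = Q(√87). Since 87 is squarefree and > 1, it is not a perfect square, so x^2 - 87 is irreducible over Q and [Q(√87) : Q] = 2. Hence [K : Q] = 2.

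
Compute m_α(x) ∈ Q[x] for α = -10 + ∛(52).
m_α(x) = x^3 + 30x^2 + 300x + 948

Set β = α + 10 = ∛(52), so β^3 = 52. Then (α + 10)^3 - 52 = 0, i.e. α is a root of g(x) = (x + 10)^3 - 52 = x^3 + 30x^2 + 300x + 948. Since g(x) = h(x + 10) where h(x) = x^3 - 52, and h is irreducible over Q (because 52 is not a perfect cube, so h has no rational root, and a monic cubic with no rational root is irreducible), g is also irreducible (irreducibility is preserved under the substitution x → x + 10). Hence m_α(x) = x^3 + 30x^2 + 300x + 948.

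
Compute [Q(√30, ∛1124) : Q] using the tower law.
[Q(√30, ∛1124) : Q] = 6

Let L = Q(√30, ∛1124). Since Q(√30) ⊂ L and [Q(√30):Q] = 2, the tower law gives 2 | [L:Q]. Likewise Q(∛1124) ⊂ L with [Q(∛1124):Q] = 3 (because 1124 is not a perfect cube), so 3 | [L:Q]. As gcd(2,3) = 1, [L:Q] is divisible by 6. Conversely L is generated over Q by √30 and ∛1124, so [L:Q] ≤ 2·3 = 6. Therefore [Q(√30, ∛1124) : Q] = 6.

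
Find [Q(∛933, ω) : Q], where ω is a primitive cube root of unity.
[Q(∛933, ω) : Q] = 6

[Q(∛933):Q] = 3 (min poly x^3 - 933, irreducible since 933 is not a perfect cube). [Q(ω):Q] = 2 (min poly x^2 + x + 1). Since Q(∛933) ⊂ R and ω ∉ R, we have ω ∉ Q(∛933), so x^2 + x + 1 remains irreducible over Q(∛933) and [Q(∛933, ω) : Q(∛933)] = 2. By the tower law, [Q(∛933, ω) : Q] = 3 · 2 = 6. (In fact Q(∛933, ω) is the splitting field of x^3 - 933 over Q.)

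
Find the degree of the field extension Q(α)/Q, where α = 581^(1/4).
[Q(α):Q] = 4

α is a root of x^4 - 581. By Eisenstein's criterion at the prime p = 7 (which divides the constant term 581 but p^2 = 49 does not, since 581 is squarefree), x^4 - 581 is irreducible over Q. Hence [Q(α):Q] = 4.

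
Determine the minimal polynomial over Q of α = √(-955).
m_α(x) = x^2 + 955

α satisfies α^2 + 955 = 0, so x^2 + 955 annihilates α. Since d = -955 is squarefree and ≠ 1, it is not a perfect square in Q, so x^2 + 955 has no rational root and is therefore irreducible over Q (a degree-2 polynomial over a field is irreducible iff it has no root). Hence m_α(x) = x^2 + 955.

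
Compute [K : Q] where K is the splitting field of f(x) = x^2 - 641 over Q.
[K : Q] = 2

f(x) = x^2 - 641 factors as (x - √641)(x + √641). The splitting field is K = Q(√641). Since 641 is squarefree and > 1, it is not a perfect square, so x^2 - 641 is irreducible over Q and [Q(√641) : Q] = 2. Hence [K : Q] = 2.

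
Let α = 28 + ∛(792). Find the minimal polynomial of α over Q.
m_α(x) = x^3 - 84x^2 + 2352x - 22744

Set β = α - 28 = ∛(792), so β^3 = 792. Then (α - 28)^3 - 792 = 0, i.e. α is a root of g(x) = (x - 28)^3 - 792 = x^3 - 84x^2 + 2352x - 22744. Since g(x) = h(x - 28) where h(x) = x^3 - 792, and h is irreducible over Q (because 792 is not a perfect cube, so h has no rational root, and a monic cubic with no rational root is irreducible), g is also irreducible (irreducibility is preserved under the substitution x → x - 28). Hence m_α(x) = x^3 - 84x^2 + 2352x - 22744.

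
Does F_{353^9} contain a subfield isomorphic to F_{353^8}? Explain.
No: F_{353^8} is not a subfield of F_{353^9}

F_{p^m} embeds in F_{p^n} iff m | n. Here 8 ∤ 9 (since 9 = 1·8 + 1 with remainder 1 ≠ 0), so F_{353^8} is not a subfield of F_{353^9}. Equivalently: if it were, the tower law would give 8 = [F_{353^8}:F_353] dividing [F_{353^9}:F_353] = 9, contradiction.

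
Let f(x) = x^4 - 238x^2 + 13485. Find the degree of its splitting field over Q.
[K : Q] = 4

Solving the quadratic in x^2: x^2 = (238 ± √(238^2 - 4·13485))/2 = (238 ± √2704)/2 = (238 ± 52)/2, giving x^2 = 93 or x^2 = 145. So f(x) = (x^2 - 93)(x^2 - 145) and the roots of f are ±√93, ±√145. Hence the splitting field is K = Q(√93, √145). Since 93 and 145 are distinct squarefree integers > 1, their product 13485 is not a perfect square, so √145 ∉ Q(√93). By the tower law [K:Q] = [Q(√93,√145):Q(√93)] · [Q(√93):Q] = 2 · 2 = 4.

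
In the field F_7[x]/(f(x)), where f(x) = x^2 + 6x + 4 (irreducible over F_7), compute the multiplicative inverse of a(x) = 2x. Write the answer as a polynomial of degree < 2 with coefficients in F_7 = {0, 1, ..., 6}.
a(x)^(-1) ≡ 6x + 1 (mod f(x))

Since f is irreducible over F_7, F_7[x]/(f) is a field and a(x) ≠ 0 has an inverse. Apply the extended Euclidean algorithm to f(x) and a(x) in F_7[x]: f(x) = (4x + 3)·a(x) + (4). The last nonzero remainder is the constant 4 = gcd(f, a) in F_7. Back-substituting through the division chain expresses 4 = s(x)·a(x) + t(x)·f(x) with s(x) ≡ 3x + 4 (mod f), so (3x + 4)·a(x) ≡ 4 (mod f). Multiplying by 4^(-1) ≡ 2 in F_7 gives a(x)^(-1) ≡ 2·(3x + 4) ≡ 6x + 1 (mod f). Check: (2x)·(6x + 1) = 5x^2 + 2x ≡ 1 (mod x^2 + 6x + 4).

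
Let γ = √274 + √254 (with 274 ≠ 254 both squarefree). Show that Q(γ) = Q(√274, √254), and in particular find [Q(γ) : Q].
[Q(γ) : Q] = 4 (equivalently, Q(γ) = Q(√274, √254))

Obviously Q(γ) ⊆ Q(√274, √254), and [Q(√274, √254):Q] = 4 (since 274, 254 are distinct squarefree integers > 1 with 69596 not a perfect square). To show equality we compute the minimal polynomial of γ. From γ = √274 + √254: γ^2 = 274 + 2√(69596) + 254 = 528 + 2√(69596), so γ^2 - 528 = 2√(69596); squaring, (γ^2 - 528)^2 = 4·69596, i.e. γ^4 - 1056γ^2 + 278784 - 278384 = 0, i.e. γ^4 - 1056γ^2 + 400 = 0. So γ is a root of x^4 - 1056x^2 + 400. This polynomial is irreducible over Q: it has no rational root (each ±√274 ± √254 is irrational), and any factorization into two quadratics over Q would force √(69596) ∈ Q (pairing opposite roots) or √274, √254 ∈ Q (other pairings), all impossible. Hence [Q(γ):Q] = 4 = [Q(√274, √254):Q], so Q(γ) = Q(√274, √254).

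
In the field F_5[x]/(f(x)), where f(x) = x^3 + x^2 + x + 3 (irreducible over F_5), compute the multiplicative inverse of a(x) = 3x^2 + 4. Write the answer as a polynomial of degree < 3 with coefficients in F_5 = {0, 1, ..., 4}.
a(x)^(-1) ≡ 3x^2 + 3x + 4 (mod f(x))

Since f is irreducible over F_5, F_5[x]/(f) is a field and a(x) ≠ 0 has an inverse. Apply the extended Euclidean algorithm to f(x) and a(x) in F_5[x]: f(x) = (2x + 2)·a(x) + (3x);  a(x) = (x)·(3x) + (4). The last nonzero remainder is the constant 4 = gcd(f, a) in F_5. Back-substituting through the division chain expresses 4 = s(x)·a(x) + t(x)·f(x) with s(x) ≡ 2x^2 + 2x + 1 (mod f), so (2x^2 + 2x + 1)·a(x) ≡ 4 (mod f). Multiplying by 4^(-1) ≡ 4 in F_5 gives a(x)^(-1) ≡ 4·(2x^2 + 2x + 1) ≡ 3x^2 + 3x + 4 (mod f). Check: (3x^2 + 4)·(3x^2 + 3x + 4) = 4x^4 + 4x^3 + 4x^2 + 2x + 1 ≡ 1 (mod x^3 + x^2 + x + 3).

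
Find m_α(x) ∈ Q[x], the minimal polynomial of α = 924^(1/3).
m_α(x) = x^3 - 924

α satisfies α^3 = 924, so x^3 - 924 annihilates α. By the rational root test, a rational root p/q (in lowest terms) of x^3 - 924 would satisfy p^3 = 924 q^3, forcing q = 1 and p^3 = 924; but 924 is not a perfect cube, contradiction. A monic cubic over Q with no rational root is irreducible (any nontrivial factorization would include a linear factor). Hence x^3 - 924 is the minimal polynomial of α, and in particular [Q(α):Q] = 3.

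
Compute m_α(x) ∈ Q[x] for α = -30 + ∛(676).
m_α(x) = x^3 + 90x^2 + 2700x + 26324

Set β = α + 30 = ∛(676), so β^3 = 676. Then (α + 30)^3 - 676 = 0, i.e. α is a root of g(x) = (x + 30)^3 - 676 = x^3 + 90x^2 + 2700x + 26324. Since g(x) = h(x + 30) where h(x) = x^3 - 676, and h is irreducible over Q (because 676 is not a perfect cube, so h has no rational root, and a monic cubic with no rational root is irreducible), g is also irreducible (irreducibility is preserved under the substitution x → x + 30). Hence m_α(x) = x^3 + 90x^2 + 2700x + 26324.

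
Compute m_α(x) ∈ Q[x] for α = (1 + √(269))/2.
m_α(x) = x^2 - x - 67

From 2α - 1 = √(269), squaring gives (2α - 1)^2 = 269, i.e. 4α^2 - 4α + 1 = 269, so α^2 - α + (1 - 269)/4 = 0. Since 269 ≡ 1 (mod 4), (1 - 269)/4 = -67 ∈ Z. The polynomial x^2 - x - 67 has discriminant 1 - 4·(-67) = 269, which is not a perfect square in Q (d = 269 is squarefree and ≠ 1), so x^2 - x - 67 is irreducible over Q. It is the minimal polynomial of α.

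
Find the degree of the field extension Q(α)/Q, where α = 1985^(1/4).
[Q(α):Q] = 4

α is a root of x^4 - 1985. By Eisenstein's criterion at the prime p = 5 (which divides the constant term 1985 but p^2 = 25 does not, since 1985 is squarefree), x^4 - 1985 is irreducible over Q. Hence [Q(α):Q] = 4.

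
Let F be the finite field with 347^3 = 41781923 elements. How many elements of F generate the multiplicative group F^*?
There are φ(41781922) = 16421184 primitive elements

F_q^* is cyclic of order q - 1 = 41781922. A cyclic group of order m has exactly φ(m) generators. Here m = 41781922 = 2 · 7 · 13 · 173 · 1327, so the number of primitive elements is φ(41781922) = 16421184.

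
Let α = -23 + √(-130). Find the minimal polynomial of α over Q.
m_α(x) = x^2 + 46x + 659

From α + 23 = √(-130), squaring gives (α + 23)^2 = -130, i.e. α^2 + 46α + 529 = -130, so α^2 + 46α + 659 = 0. The discriminant of x^2 + 46x + 659 is (46)^2 - 4·(659) = 2116 - 2636 = -520, and 4·(-130) is not a perfect square in Q since -130 is squarefree and ≠ 1. Hence x^2 + 46x + 659 is irreducible over Q and is the minimal polynomial of α.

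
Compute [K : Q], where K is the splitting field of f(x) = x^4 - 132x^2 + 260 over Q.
[K : Q] = 4

Solving the quadratic in x^2: x^2 = (132 ± √(132^2 - 4·260))/2 = (132 ± √16384)/2 = (132 ± 128)/2, giving x^2 = 2 or x^2 = 130. So f(x) = (x^2 - 2)(x^2 - 130) and the roots of f are ±√2, ±√130. Hence the splitting field is K = Q(√2, √130). Since 2 and 130 are distinct squarefree integers > 1, their product 260 is not a perfect square, so √130 ∉ Q(√2). By the tower law [K:Q] = [Q(√2,√130):Q(√2)] · [Q(√2):Q] = 2 · 2 = 4.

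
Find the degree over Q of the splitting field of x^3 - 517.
[K : Q] = 6

The roots of x^3 - 517 are ∛517, ω∛517, ω^2∛517 where ω = e^(2πi/3) is a primitive cube root of unity, so K = Q(∛517, ω). Now [Q(∛517):Q] = 3 (since 517 is not a perfect cube, x^3 - 517 is irreducible) and [Q(ω):Q] = 2. Both 2 and 3 divide [K:Q], and [K:Q] ≤ 3·2 = 6, so [K:Q] = 6. (Equivalently: Q(∛517) ⊂ R but ω ∉ R, so [K : Q(∛517)] = 2.)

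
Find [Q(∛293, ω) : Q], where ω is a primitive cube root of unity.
[Q(∛293, ω) : Q] = 6

[Q(∛293):Q] = 3 (min poly x^3 - 293, irreducible since 293 is not a perfect cube). [Q(ω):Q] = 2 (min poly x^2 + x + 1). Since Q(∛293) ⊂ R and ω ∉ R, we have ω ∉ Q(∛293), so x^2 + x + 1 remains irreducible over Q(∛293) and [Q(∛293, ω) : Q(∛293)] = 2. By the tower law, [Q(∛293, ω) : Q] = 3 · 2 = 6. (In fact Q(∛293, ω) is the splitting field of x^3 - 293 over Q.)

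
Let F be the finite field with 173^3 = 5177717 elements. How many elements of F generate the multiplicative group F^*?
There are φ(5177716) = 2528568 primitive elements

F_q^* is cyclic of order q - 1 = 5177716. A cyclic group of order m has exactly φ(m) generators. Here m = 5177716 = 2^2 · 43 · 30103, so the number of primitive elements is φ(5177716) = 2528568.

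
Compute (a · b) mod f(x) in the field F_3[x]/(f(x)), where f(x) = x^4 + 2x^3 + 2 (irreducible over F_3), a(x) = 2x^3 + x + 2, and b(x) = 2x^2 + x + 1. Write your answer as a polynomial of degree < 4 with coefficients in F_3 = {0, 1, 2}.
a · b ≡ x^3 + 2x^2 + x + 2 (mod f(x))

Multiply in F_3[x]: a(x)·b(x) = (2x^3 + x + 2)·(2x^2 + x + 1) = x^5 + 2x^4 + x^3 + 2x^2 + 2. This has degree ≥ 4, so divide by f(x) over F_3: x^5 + 2x^4 + x^3 + 2x^2 + 2 = (x)·(x^4 + 2x^3 + 2) + (x^3 + 2x^2 + x + 2). Hence a·b ≡ x^3 + 2x^2 + x + 2 (mod f). (F_3[x]/(f) is a field with 3^4 = 81 elements since f is irreducible of degree 4.)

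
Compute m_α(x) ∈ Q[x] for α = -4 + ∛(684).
m_α(x) = x^3 + 12x^2 + 48x - 620

Set β = α + 4 = ∛(684), so β^3 = 684. Then (α + 4)^3 - 684 = 0, i.e. α is a root of g(x) = (x + 4)^3 - 684 = x^3 + 12x^2 + 48x - 620. Since g(x) = h(x + 4) where h(x) = x^3 - 684, and h is irreducible over Q (because 684 is not a perfect cube, so h has no rational root, and a monic cubic with no rational root is irreducible), g is also irreducible (irreducibility is preserved under the substitution x → x + 4). Hence m_α(x) = x^3 + 12x^2 + 48x - 620.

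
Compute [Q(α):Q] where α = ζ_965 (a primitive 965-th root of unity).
[Q(α):Q] = 768

The minimal polynomial of ζ_965 over Q is the 965-th cyclotomic polynomial Φ_965(x), which is irreducible over Q and has degree φ(965) = 768. Hence [Q(α):Q] = φ(965) = 768.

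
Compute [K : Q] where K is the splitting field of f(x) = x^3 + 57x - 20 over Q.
[K : Q] = 6

By the rational root test, any rational root of the monic integer polynomial f(x) = x^3 + 57x - 20 must be an integer dividing the constant term -20, i.e. one of ±{1, 2, 4, 5, 10, 20}. Evaluating: f(1) = 38, f(-1) = -78, f(2) = 102, f(-2) = -142, f(4) = 272, f(-4) = -312, f(5) = 390, f(-5) = -430, f(10) = 1550, f(-10) = -1590, f(20) = 9120, f(-20) = -9160; none is 0, so f has no rational root and is therefore irreducible over Q (a cubic with no linear factor over a field is irreducible). For an irreducible cubic, the Galois group is A_3 or S_3 according as the discriminant disc(f) = -4a^3 - 27b^2 = -4·(57)^3 - 27·(-20)^2 = -751572 is or is not a square in Q. Here disc(f) = -751572 is not a perfect square in Q, so the Galois group of f over Q is not contained in A_3 and must be all of S_3. The splitting field has degree |S_3| = 6 over Q, so [K : Q] = 6.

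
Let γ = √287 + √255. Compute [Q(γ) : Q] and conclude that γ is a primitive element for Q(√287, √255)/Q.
[Q(γ) : Q] = 4 (equivalently, Q(γ) = Q(√287, √255))

Obviously Q(γ) ⊆ Q(√287, √255), and [Q(√287, √255):Q] = 4 (since 287, 255 are distinct squarefree integers > 1 with 73185 not a perfect square). To show equality we compute the minimal polynomial of γ. From γ = √287 + √255: γ^2 = 287 + 2√(73185) + 255 = 542 + 2√(73185), so γ^2 - 542 = 2√(73185); squaring, (γ^2 - 542)^2 = 4·73185, i.e. γ^4 - 1084γ^2 + 293764 - 292740 = 0, i.e. γ^4 - 1084γ^2 + 1024 = 0. So γ is a root of x^4 - 1084x^2 + 1024. This polynomial is irreducible over Q: it has no rational root (each ±√287 ± √255 is irrational), and any factorization into two quadratics over Q would force √(73185) ∈ Q (pairing opposite roots) or √287, √255 ∈ Q (other pairings), all impossible. Hence [Q(γ):Q] = 4 = [Q(√287, √255):Q], so Q(γ) = Q(√287, √255).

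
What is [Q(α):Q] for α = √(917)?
[Q(α):Q] = 2

[Q(α):Q] equals the degree of the minimal polynomial of α. Here α^2 = 917 and x^2 - 917 is irreducible (d = 917 is squarefree, ≠ 1, hence not a square), so deg(m_α) = 2. Thus [Q(α):Q] = 2.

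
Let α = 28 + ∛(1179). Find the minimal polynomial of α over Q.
m_α(x) = x^3 - 84x^2 + 2352x - 23131

Set β = α - 28 = ∛(1179), so β^3 = 1179. Then (α - 28)^3 - 1179 = 0, i.e. α is a root of g(x) = (x - 28)^3 - 1179 = x^3 - 84x^2 + 2352x - 23131. Since g(x) = h(x - 28) where h(x) = x^3 - 1179, and h is irreducible over Q (because 1179 is not a perfect cube, so h has no rational root, and a monic cubic with no rational root is irreducible), g is also irreducible (irreducibility is preserved under the substitution x → x - 28). Hence m_α(x) = x^3 - 84x^2 + 2352x - 23131.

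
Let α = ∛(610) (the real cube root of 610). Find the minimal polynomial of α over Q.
m_α(x) = x^3 - 610

α satisfies α^3 = 610, so x^3 - 610 annihilates α. By the rational root test, a rational root p/q (in lowest terms) of x^3 - 610 would satisfy p^3 = 610 q^3, forcing q = 1 and p^3 = 610; but 610 is not a perfect cube, contradiction. A monic cubic over Q with no rational root is irreducible (any nontrivial factorization would include a linear factor). Hence x^3 - 610 is the minimal polynomial of α, and in particular [Q(α):Q] = 3.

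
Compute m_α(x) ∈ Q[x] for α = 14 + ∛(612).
m_α(x) = x^3 - 42x^2 + 588x - 3356

Set β = α - 14 = ∛(612), so β^3 = 612. Then (α - 14)^3 - 612 = 0, i.e. α is a root of g(x) = (x - 14)^3 - 612 = x^3 - 42x^2 + 588x - 3356. Since g(x) = h(x - 14) where h(x) = x^3 - 612, and h is irreducible over Q (because 612 is not a perfect cube, so h has no rational root, and a monic cubic with no rational root is irreducible), g is also irreducible (irreducibility is preserved under the substitution x → x - 14). Hence m_α(x) = x^3 - 42x^2 + 588x - 3356.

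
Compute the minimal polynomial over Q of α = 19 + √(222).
m_α(x) = x^2 - 38x + 139

From α - 19 = √(222), squaring gives (α - 19)^2 = 222, i.e. α^2 - 38α + 361 = 222, so α^2 - 38α + 139 = 0. The discriminant of x^2 - 38x + 139 is (-38)^2 - 4·(139) = 1444 - 556 = 888, and 4·(222) is not a perfect square in Q since 222 is squarefree and ≠ 1. Hence x^2 - 38x + 139 is irreducible over Q and is the minimal polynomial of α.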